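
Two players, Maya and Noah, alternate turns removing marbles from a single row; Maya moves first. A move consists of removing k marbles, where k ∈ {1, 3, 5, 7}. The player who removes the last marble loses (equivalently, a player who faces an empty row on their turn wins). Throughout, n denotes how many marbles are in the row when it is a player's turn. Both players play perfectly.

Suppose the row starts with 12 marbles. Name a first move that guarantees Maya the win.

Build the W/L table. Terminal = W. A non-terminal position is W if it has a move to some L; otherwise it is L.
n=0: no move; the opponent has just taken the last marble and therefore loses → W
n=1: only reaches 0(W), which is W → L
n=2: reaches L-position 1 → W
n=3: only reaches 2(W), 0(W), all W → L
n=4: reaches L-position 3 → W
n=5: only reaches 4(W), 2(W), 0(W), all W → L
n=6: reaches L-position 5 → W
n=7: only reaches 6(W), 4(W), 2(W), 0(W), all W → L
n=8: reaches L-position 7 → W
n=9: only reaches 8(W), 6(W), 4(W), 2(W), all W → L
n=10: reaches L-position 9 → W
n=11: only reaches 10(W), 8(W), 6(W), 4(W), all W → L
n=12: reaches L-position 11 → W
From 12, the L positions reachable in one move are: 11, 9, 7, 5. Any move reaching one of these is winning.

Remove 1, leaving 11.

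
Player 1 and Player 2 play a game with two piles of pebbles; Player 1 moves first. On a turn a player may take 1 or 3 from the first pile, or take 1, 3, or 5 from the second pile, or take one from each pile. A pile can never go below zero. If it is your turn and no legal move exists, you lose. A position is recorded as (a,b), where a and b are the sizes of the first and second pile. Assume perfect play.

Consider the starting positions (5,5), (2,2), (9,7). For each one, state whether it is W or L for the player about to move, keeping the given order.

(5,5): W, (2,2): L, (9,7): W

Label each position W (a win for the player to move) or L (a loss). A position with no legal move is L; any other position is W exactly when some move reaches an L, and L when every move reaches a W.
No move ever increases a pile, so every position that can arise here has a ≤ 9 and b ≤ 7; it is enough to label the cells with 0 ≤ a ≤ 9 and 0 ≤ b ≤ 7.
Every move lowers a or b (never raises either), so fill the grid row by row in increasing a, and left to right within a row: each cell's successors are then already labelled.
      b=0  b=1  b=2  b=3  b=4  b=5  b=6  b=7
a=0:    L    W    L    W    L    W    L    W
a=1:    W    W    W    W    W    W    W    W
a=2:    L    W    L    W    L    W    L    W
a=3:    W    W    W    W    W    W    W    W
a=4:    L    W    L    W    L    W    L    W
a=5:    W    W    W    W    W    W    W    W
a=6:    L    W    L    W    L    W    L    W
a=7:    W    W    W    W    W    W    W    W
a=8:    L    W    L    W    L    W    L    W
a=9:    W    W    W    W    W    W    W    W
Cells with no legal move (terminal, hence L): (0,0).
The remaining L cells, each justified by listing all of its moves:
(0,2): the only move is to (0,1)(W), a W ⇒ L
(0,4): moves to (0,3)(W), (0,1)(W); every one is W ⇒ L
(0,6): moves to (0,5)(W), (0,3)(W), (0,1)(W); every one is W ⇒ L
(2,0): the only move is to (1,0)(W), a W ⇒ L
(2,2): moves to (1,2)(W), (2,1)(W), (1,1)(W); every one is W ⇒ L
(2,4): moves to (1,4)(W), (2,3)(W), (2,1)(W), (1,3)(W); every one is W ⇒ L
(2,6): moves to (1,6)(W), (2,5)(W), (2,3)(W), (2,1)(W), (1,5)(W); every one is W ⇒ L
(4,0): moves to (3,0)(W), (1,0)(W); every one is W ⇒ L
(4,2): moves to (3,2)(W), (1,2)(W), (4,1)(W), (3,1)(W); every one is W ⇒ L
(4,4): moves to (3,4)(W), (1,4)(W), (4,3)(W), (4,1)(W), (3,3)(W); every one is W ⇒ L
(4,6): moves to (3,6)(W), (1,6)(W), (4,5)(W), (4,3)(W), (4,1)(W), (3,5)(W); every one is W ⇒ L
(6,0): moves to (5,0)(W), (3,0)(W); every one is W ⇒ L
(6,2): moves to (5,2)(W), (3,2)(W), (6,1)(W), (5,1)(W); every one is W ⇒ L
(6,4): moves to (5,4)(W), (3,4)(W), (6,3)(W), (6,1)(W), (5,3)(W); every one is W ⇒ L
(6,6): moves to (5,6)(W), (3,6)(W), (6,5)(W), (6,3)(W), (6,1)(W), (5,5)(W); every one is W ⇒ L
(8,0): moves to (7,0)(W), (5,0)(W); every one is W ⇒ L
(8,2): moves to (7,2)(W), (5,2)(W), (8,1)(W), (7,1)(W); every one is W ⇒ L
(8,4): moves to (7,4)(W), (5,4)(W), (8,3)(W), (8,1)(W), (7,3)(W); every one is W ⇒ L
(8,6): moves to (7,6)(W), (5,6)(W), (8,5)(W), (8,3)(W), (8,1)(W), (7,5)(W); every one is W ⇒ L
Every other cell has at least one move into one of the L cells above, so it is W.
(5,5): the move to (4,4) reaches an L cell, so W
(2,2): one of the L cells justified above, so L
(9,7): the move to (8,6) reaches an L cell, so W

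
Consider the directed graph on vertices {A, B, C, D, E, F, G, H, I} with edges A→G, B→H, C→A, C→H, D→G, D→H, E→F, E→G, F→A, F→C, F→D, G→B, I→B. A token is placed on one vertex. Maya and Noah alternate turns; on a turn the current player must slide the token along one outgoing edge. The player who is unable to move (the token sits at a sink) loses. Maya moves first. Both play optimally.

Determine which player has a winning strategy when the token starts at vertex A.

Maya wins.

Compute win/loss labels from the base case upward. A position with no move is L. Any other position is W if it can reach an L in one move, else L.
Every edge goes from a vertex to one that appears earlier in the order H, B, G, I, A, C, D, F, E, so processing vertices in that order labels each vertex after all of its successors.
H: no outgoing edge → L
B: →H(L), so W
G: →B(W) only, which is W, so L
I: →B(W) only, which is W, so L
A: →G(L), so W
C: →H(L), so W
D: →G(L), so W
F: →D(W), C(W), A(W) — all W, so L
E: →F(L), so W
From A Maya can move to G, reaching an L position.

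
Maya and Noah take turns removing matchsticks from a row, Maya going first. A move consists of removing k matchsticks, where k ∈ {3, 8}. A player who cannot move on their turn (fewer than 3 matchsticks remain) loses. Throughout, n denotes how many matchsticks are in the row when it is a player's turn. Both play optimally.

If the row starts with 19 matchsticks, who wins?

Maya wins.

Positions with no move are L. A position that does have a move is losing for the player to move precisely when every available move leads to a winning position for the opponent. Fill in the labels:
n=0: no move → L
n=1: no move → L
n=2: no move → L
n=3: reaches L-position 0 → W
n=4: reaches L-position 1 → W
n=5: reaches L-position 2 → W
n=6: only reaches 3(W), which is W → L
n=7: only reaches 4(W), which is W → L
n=8: reaches L-position 0 → W
n=9: reaches L-position 6 → W
n=10: reaches L-position 7 → W
n=11: only reaches 8(W), 3(W), all W → L
n=12: only reaches 9(W), 4(W), all W → L
n=13: only reaches 10(W), 5(W), all W → L
n=14: reaches L-position 11 → W
n=15: reaches L-position 12 → W
n=16: reaches L-position 13 → W
n=17: only reaches 14(W), 9(W), all W → L
n=18: only reaches 15(W), 10(W), all W → L
n=19: reaches L-position 11 → W
From 19 Maya can remove 8, leaving 11, reaching an L position.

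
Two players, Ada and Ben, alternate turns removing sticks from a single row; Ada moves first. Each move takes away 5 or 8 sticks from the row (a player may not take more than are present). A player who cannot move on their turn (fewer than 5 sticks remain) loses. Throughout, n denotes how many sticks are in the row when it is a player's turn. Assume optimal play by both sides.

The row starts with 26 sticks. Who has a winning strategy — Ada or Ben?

Build the W/L table. Terminal = L. A non-terminal position is W if it has a move to some L; otherwise it is L.
n=0: no move → L
n=1: no move → L
n=2: no move → L
n=3: no move → L
n=4: no move → L
n=5: W (go to 0, an L position)
n=6: W (go to 1, an L position)
n=7: W (go to 2, an L position)
n=8: W (go to 3, an L position)
n=9: W (go to 4, an L position)
n=10: W (go to 2, an L position)
n=11: W (go to 3, an L position)
n=12: W (go to 4, an L position)
n=13: L (options 8(W), 5(W) are all W)
n=14: L (options 9(W), 6(W) are all W)
n=15: L (options 10(W), 7(W) are all W)
n=16: L (options 11(W), 8(W) are all W)
n=17: L (options 12(W), 9(W) are all W)
n=18: W (go to 13, an L position)
n=19: W (go to 14, an L position)
n=20: W (go to 15, an L position)
n=21: W (go to 16, an L position)
n=22: W (go to 17, an L position)
n=23: W (go to 15, an L position)
n=24: W (go to 16, an L position)
n=25: W (go to 17, an L position)
n=26: L (options 21(W), 18(W) are all W)
The starting position 26 is L: whatever Ada does, the opponent receives a W position.

Ben wins.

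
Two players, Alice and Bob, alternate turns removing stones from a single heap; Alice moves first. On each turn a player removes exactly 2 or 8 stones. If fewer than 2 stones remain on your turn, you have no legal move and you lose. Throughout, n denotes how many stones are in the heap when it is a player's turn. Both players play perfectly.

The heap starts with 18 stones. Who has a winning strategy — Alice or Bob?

Alice wins.

Classify positions by backward induction: terminal positions (no move available) are L. From any other position, the mover wins iff some move reaches an L.
n=0: no move → L
n=1: no move → L
n=2: reaches L-position 0 → W
n=3: reaches L-position 1 → W
n=4: only reaches 2(W), which is W → L
n=5: only reaches 3(W), which is W → L
n=6: reaches L-position 4 → W
n=7: reaches L-position 5 → W
n=8: reaches L-position 0 → W
n=9: reaches L-position 1 → W
n=10: only reaches 8(W), 2(W), all W → L
n=11: only reaches 9(W), 3(W), all W → L
n=12: reaches L-position 10 → W
n=13: reaches L-position 11 → W
n=14: only reaches 12(W), 6(W), all W → L
n=15: only reaches 13(W), 7(W), all W → L
n=16: reaches L-position 14 → W
n=17: reaches L-position 15 → W
n=18: reaches L-position 10 → W
The starting position 18 is W: Alice should remove 8, leaving 10, handing over an L position.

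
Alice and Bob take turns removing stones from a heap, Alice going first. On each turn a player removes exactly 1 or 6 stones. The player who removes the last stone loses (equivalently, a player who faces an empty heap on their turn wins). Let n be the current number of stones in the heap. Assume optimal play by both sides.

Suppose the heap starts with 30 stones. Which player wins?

Work bottom-up. With no move the player to move wins. Otherwise the position is W if at least one move leads to an L position for the opponent, and L if every move leads to a W.
n=0: no move; the opponent has just taken the last stone and therefore loses → W
n=1: →0(W) only, which is W, so L
n=2: →1(L), so W
n=3: →2(W) only, which is W, so L
n=4: →3(L), so W
n=5: →4(W) only, which is W, so L
n=6: →5(L), so W
n=7: →1(L), so W
n=8: →7(W), 2(W) — all W, so L
n=9: →8(L), so W
n=10: →9(W), 4(W) — all W, so L
n=11: →10(L), so W
n=12: →11(W), 6(W) — all W, so L
n=13: →12(L), so W
n=14: →8(L), so W
n=15: →14(W), 9(W) — all W, so L
n=16: →15(L), so W
n=17: →16(W), 11(W) — all W, so L
n=18: →17(L), so W
n=19: →18(W), 13(W) — all W, so L
n=20: →19(L), so W
n=21: →15(L), so W
n=22: →21(W), 16(W) — all W, so L
n=23: →22(L), so W
n=24: →23(W), 18(W) — all W, so L
n=25: →24(L), so W
n=26: →25(W), 20(W) — all W, so L
n=27: →26(L), so W
n=28: →22(L), so W
n=29: →28(W), 23(W) — all W, so L
n=30: →29(L), so W
From 30 Alice can remove 1, leaving 29, reaching an L position.

Alice wins.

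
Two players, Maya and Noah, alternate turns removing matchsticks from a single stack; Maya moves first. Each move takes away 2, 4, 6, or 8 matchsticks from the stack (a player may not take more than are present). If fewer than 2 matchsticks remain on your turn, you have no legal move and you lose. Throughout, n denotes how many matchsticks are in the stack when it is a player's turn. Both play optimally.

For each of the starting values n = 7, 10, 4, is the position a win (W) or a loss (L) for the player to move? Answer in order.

Build the W/L table. Terminal = L. A non-terminal position is W if it has a move to some L; otherwise it is L.
n=0: no move → L
n=1: no move → L
n=2: →0(L), so W
n=3: →1(L), so W
n=4: →0(L), so W
n=5: →1(L), so W
n=6: →0(L), so W
n=7: →1(L), so W
n=8: →0(L), so W
n=9: →1(L), so W
n=10: →8(W), 6(W), 4(W), 2(W) — all W, so L

7: W, 10: L, 4: W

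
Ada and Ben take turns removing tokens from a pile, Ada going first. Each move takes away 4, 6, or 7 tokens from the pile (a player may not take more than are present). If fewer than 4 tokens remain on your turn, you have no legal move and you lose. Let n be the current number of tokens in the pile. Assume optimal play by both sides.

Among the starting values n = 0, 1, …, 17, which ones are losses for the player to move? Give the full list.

0, 1, 2, 3, 11, 12, 13, 14

Label each position W (a win for the player to move) or L (a loss). A position with no legal move is L; any other position is W exactly when some move reaches an L, and L when every move reaches a W.
n=0: no move → L
n=1: no move → L
n=2: no move → L
n=3: no move → L
n=4: reaches L-position 0 → W
n=5: reaches L-position 1 → W
n=6: reaches L-position 2 → W
n=7: reaches L-position 3 → W
n=8: reaches L-position 2 → W
n=9: reaches L-position 3 → W
n=10: reaches L-position 3 → W
n=11: only reaches 7(W), 5(W), 4(W), all W → L
n=12: only reaches 8(W), 6(W), 5(W), all W → L
n=13: only reaches 9(W), 7(W), 6(W), all W → L
n=14: only reaches 10(W), 8(W), 7(W), all W → L
n=15: reaches L-position 11 → W
n=16: reaches L-position 12 → W
n=17: reaches L-position 13 → W
The losing starting values of n are exactly the entries labelled L in this table (8 of them).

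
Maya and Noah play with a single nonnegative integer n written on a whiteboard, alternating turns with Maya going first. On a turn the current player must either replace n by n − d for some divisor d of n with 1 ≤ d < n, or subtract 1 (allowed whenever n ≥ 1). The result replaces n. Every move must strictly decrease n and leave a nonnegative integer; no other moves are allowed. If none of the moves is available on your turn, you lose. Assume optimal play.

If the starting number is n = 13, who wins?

Positions with no move are L. A position that does have a move is losing for the player to move precisely when every available move leads to a winning position for the opponent. Fill in the labels:
n=0: no move → L
n=1: →0(L), so W
n=2: →1(W) only, which is W, so L
n=3: →2(L), so W
n=4: →2(L), so W
n=5: →4(W) only, which is W, so L
n=6: →5(L), so W
n=7: →6(W) only, which is W, so L
n=8: →7(L), so W
n=9: →6(W), 8(W) — all W, so L
n=10: →5(L), so W
n=11: →10(W) only, which is W, so L
n=12: →9(L), so W
n=13: →12(W) only, which is W, so L
Every move from 13 reaches a W position, so the mover loses.

Noah wins.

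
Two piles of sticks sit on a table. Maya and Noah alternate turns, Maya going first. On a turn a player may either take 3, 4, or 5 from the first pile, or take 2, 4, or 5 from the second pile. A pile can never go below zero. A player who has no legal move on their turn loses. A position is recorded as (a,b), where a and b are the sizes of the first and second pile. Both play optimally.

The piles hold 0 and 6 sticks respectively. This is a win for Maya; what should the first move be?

Compute win/loss labels from the base case upward. A position with no move is L. Any other position is W if it can reach an L in one move, else L.
No move ever increases a pile, so every position that can arise here has a ≤ 0 and b ≤ 6; it is enough to label the cells with 0 ≤ a ≤ 0 and 0 ≤ b ≤ 6.
Every move lowers a or b (never raises either), so fill the grid row by row in increasing a, and left to right within a row: each cell's successors are then already labelled.
      b=0  b=1  b=2  b=3  b=4  b=5  b=6
a=0:    L    L    W    W    W    W    W
Cells with no legal move (terminal, hence L): (0,0), (0,1).
Every other cell has at least one move into one of the L cells above, so it is W.
From (0,6), the L positions reachable in one move are: (0,1).

Move to (0,1).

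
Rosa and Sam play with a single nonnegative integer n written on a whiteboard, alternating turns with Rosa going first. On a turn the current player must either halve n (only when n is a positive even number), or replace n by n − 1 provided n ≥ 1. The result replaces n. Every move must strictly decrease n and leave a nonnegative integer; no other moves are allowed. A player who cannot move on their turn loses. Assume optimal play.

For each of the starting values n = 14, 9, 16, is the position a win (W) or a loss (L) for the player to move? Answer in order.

Build the W/L table. Terminal = L. A non-terminal position is W if it has a move to some L; otherwise it is L.
n=0: no move → L
n=1: reaches L-position 0 → W
n=2: only reaches 1(W), which is W → L
n=3: reaches L-position 2 → W
n=4: reaches L-position 2 → W
n=5: only reaches 4(W), which is W → L
n=6: reaches L-position 5 → W
n=7: only reaches 6(W), which is W → L
n=8: reaches L-position 7 → W
n=9: only reaches 8(W), which is W → L
n=10: reaches L-position 5 → W
n=11: only reaches 10(W), which is W → L
n=12: reaches L-position 11 → W
n=13: only reaches 12(W), which is W → L
n=14: reaches L-position 7 → W
n=15: only reaches 14(W), which is W → L
n=16: reaches L-position 15 → W

14: W, 9: L, 16: W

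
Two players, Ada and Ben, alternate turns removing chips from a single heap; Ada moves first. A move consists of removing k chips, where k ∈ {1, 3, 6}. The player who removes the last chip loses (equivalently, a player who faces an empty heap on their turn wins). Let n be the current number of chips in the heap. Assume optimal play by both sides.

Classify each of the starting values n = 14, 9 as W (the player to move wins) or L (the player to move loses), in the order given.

14: L, 9: W

Work bottom-up. With no move the player to move wins. Otherwise the position is W if at least one move leads to an L position for the opponent, and L if every move leads to a W.
n=0: no move; the opponent has just taken the last chip and therefore loses → W
n=1: the only move is to 0(W), a W ⇒ L
n=2: can move to 1, which is L ⇒ W
n=3: moves to 2(W), 0(W); every one is W ⇒ L
n=4: can move to 3, which is L ⇒ W
n=5: moves to 4(W), 2(W); every one is W ⇒ L
n=6: can move to 5, which is L ⇒ W
n=7: can move to 1, which is L ⇒ W
n=8: can move to 5, which is L ⇒ W
n=9: can move to 3, which is L ⇒ W
n=10: moves to 9(W), 7(W), 4(W); every one is W ⇒ L
n=11: can move to 10, which is L ⇒ W
n=12: moves to 11(W), 9(W), 6(W); every one is W ⇒ L
n=13: can move to 12, which is L ⇒ W
n=14: moves to 13(W), 11(W), 8(W); every one is W ⇒ L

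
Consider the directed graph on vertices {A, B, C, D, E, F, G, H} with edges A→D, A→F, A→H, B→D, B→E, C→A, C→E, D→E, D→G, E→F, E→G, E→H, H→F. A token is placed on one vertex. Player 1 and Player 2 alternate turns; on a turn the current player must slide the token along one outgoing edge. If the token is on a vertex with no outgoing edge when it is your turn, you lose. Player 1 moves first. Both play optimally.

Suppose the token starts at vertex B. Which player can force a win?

Compute win/loss labels from the base case upward. A position with no move is L. Any other position is W if it can reach an L in one move, else L.
Every edge goes from a vertex to one that appears earlier in the order G, F, H, E, D, A, B, C, so processing vertices in that order labels each vertex after all of its successors.
G: no outgoing edge → L
F: no outgoing edge → L
H: can move to F, which is L ⇒ W
E: can move to F, which is L ⇒ W
D: can move to G, which is L ⇒ W
A: can move to F, which is L ⇒ W
B: moves to D(W), E(W); every one is W ⇒ L
C: moves to A(W), E(W); every one is W ⇒ L
Every move from B reaches a W position, so the mover loses.

Player 2 wins.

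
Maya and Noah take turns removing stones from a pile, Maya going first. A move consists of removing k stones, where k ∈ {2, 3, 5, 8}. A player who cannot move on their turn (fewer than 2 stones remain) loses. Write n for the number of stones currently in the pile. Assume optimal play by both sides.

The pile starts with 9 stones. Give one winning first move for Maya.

Remove 2, leaving 7.

Classify positions by backward induction: terminal positions (no move available) are L. From any other position, the mover wins iff some move reaches an L.
n=0: no move → L
n=1: no move → L
n=2: W (go to 0, an L position)
n=3: W (go to 1, an L position)
n=4: W (go to 1, an L position)
n=5: W (go to 0, an L position)
n=6: W (go to 1, an L position)
n=7: L (options 5(W), 4(W), 2(W) are all W)
n=8: W (go to 0, an L position)
n=9: W (go to 7, an L position)
From 9, the L positions reachable in one move are: 7, 1. Any move reaching one of these is winning.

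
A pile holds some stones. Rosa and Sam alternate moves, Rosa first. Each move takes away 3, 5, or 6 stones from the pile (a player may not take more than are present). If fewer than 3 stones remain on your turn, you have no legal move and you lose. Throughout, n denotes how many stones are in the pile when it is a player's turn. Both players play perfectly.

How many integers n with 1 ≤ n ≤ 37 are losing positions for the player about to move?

13

Classify positions by backward induction: terminal positions (no move available) are L. From any other position, the mover wins iff some move reaches an L.
n=0: no move → L
n=1: no move → L
n=2: no move → L
n=3: W (go to 0, an L position)
n=4: W (go to 1, an L position)
n=5: W (go to 2, an L position)
n=6: W (go to 1, an L position)
n=7: W (go to 2, an L position)
n=8: W (go to 2, an L position)
n=9: L (options 6(W), 4(W), 3(W) are all W)
n=10: L (options 7(W), 5(W), 4(W) are all W)
n=11: L (options 8(W), 6(W), 5(W) are all W)
n=12: W (go to 9, an L position)
n=13: W (go to 10, an L position)
n=14: W (go to 11, an L position)
n=15: W (go to 10, an L position)
n=16: W (go to 11, an L position)
n=17: W (go to 11, an L position)
n=18: L (options 15(W), 13(W), 12(W) are all W)
n=19: L (options 16(W), 14(W), 13(W) are all W)
n=20: L (options 17(W), 15(W), 14(W) are all W)
n=21: W (go to 18, an L position)
n=22: W (go to 19, an L position)
n=23: W (go to 20, an L position)
n=24: W (go to 19, an L position)
n=25: W (go to 20, an L position)
n=26: W (go to 20, an L position)
n=27: L (options 24(W), 22(W), 21(W) are all W)
n=28: L (options 25(W), 23(W), 22(W) are all W)
n=29: L (options 26(W), 24(W), 23(W) are all W)
n=30: W (go to 27, an L position)
n=31: W (go to 28, an L position)
n=32: W (go to 29, an L position)
n=33: W (go to 28, an L position)
n=34: W (go to 29, an L position)
n=35: W (go to 29, an L position)
n=36: L (options 33(W), 31(W), 30(W) are all W)
n=37: L (options 34(W), 32(W), 31(W) are all W)
L entries with 1 ≤ n ≤ 37 (n=0 is outside the asked range and is not counted): n = 1, 2, 9, 10, 11, 18, 19, 20, 27, 28, 29, 36, 37; that makes 13.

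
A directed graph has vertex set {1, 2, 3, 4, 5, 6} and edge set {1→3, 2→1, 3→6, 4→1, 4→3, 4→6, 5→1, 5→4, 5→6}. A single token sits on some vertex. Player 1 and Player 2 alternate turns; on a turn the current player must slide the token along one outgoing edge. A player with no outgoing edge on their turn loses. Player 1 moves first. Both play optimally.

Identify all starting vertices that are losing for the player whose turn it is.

1, 6

Work bottom-up. With no move the player to move loses. Otherwise the position is W if at least one move leads to an L position for the opponent, and L if every move leads to a W.
Every edge goes from a vertex to one that appears earlier in the order 6, 3, 1, 2, 4, 5, so processing vertices in that order labels each vertex after all of its successors.
6: no outgoing edge → L
3: can move to 6, which is L ⇒ W
1: the only move is to 3(W), a W ⇒ L
2: can move to 1, which is L ⇒ W
4: can move to 1, which is L ⇒ W
5: can move to 1, which is L ⇒ W
The losing starting vertices are exactly the entries labelled L in this table (2 of them).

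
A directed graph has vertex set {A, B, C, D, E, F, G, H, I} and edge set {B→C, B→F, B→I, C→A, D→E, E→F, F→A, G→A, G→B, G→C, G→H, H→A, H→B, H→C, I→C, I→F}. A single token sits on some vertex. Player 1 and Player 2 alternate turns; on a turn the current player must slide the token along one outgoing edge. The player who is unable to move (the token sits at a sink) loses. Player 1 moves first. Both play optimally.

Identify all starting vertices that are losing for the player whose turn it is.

Compute win/loss labels from the base case upward. A position with no move is L. Any other position is W if it can reach an L in one move, else L.
Every edge goes from a vertex to one that appears earlier in the order A, C, F, E, I, B, H, G, D, so processing vertices in that order labels each vertex after all of its successors.
A: no outgoing edge → L
C: can move to A, which is L ⇒ W
F: can move to A, which is L ⇒ W
E: the only move is to F(W), a W ⇒ L
I: moves to F(W), C(W); every one is W ⇒ L
B: can move to I, which is L ⇒ W
H: can move to A, which is L ⇒ W
G: can move to A, which is L ⇒ W
D: can move to E, which is L ⇒ W
Reading off the rows marked L gives the requested list; there are 3 such vertices.

A, E, I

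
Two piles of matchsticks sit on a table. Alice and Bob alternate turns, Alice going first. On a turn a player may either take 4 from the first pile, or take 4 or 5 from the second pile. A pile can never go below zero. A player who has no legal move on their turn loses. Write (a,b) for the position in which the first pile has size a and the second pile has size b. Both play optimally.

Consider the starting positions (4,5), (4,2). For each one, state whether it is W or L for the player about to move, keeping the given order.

Use the standard recursion: the mover loses at a terminal position; elsewhere, the mover wins exactly when some move hands the opponent an L position.
No move ever increases a pile, so every position that can arise here has a ≤ 4 and b ≤ 5; it is enough to label the cells with 0 ≤ a ≤ 4 and 0 ≤ b ≤ 5.
Every move lowers a or b (never raises either), so fill the grid row by row in increasing a, and left to right within a row: each cell's successors are then already labelled.
      b=0  b=1  b=2  b=3  b=4  b=5
a=0:    L    L    L    L    W    W
a=1:    L    L    L    L    W    W
a=2:    L    L    L    L    W    W
a=3:    L    L    L    L    W    W
a=4:    W    W    W    W    L    L
Cells with no legal move (terminal, hence L): (0,0), (0,1), (0,2), (0,3), (1,0), (1,1), (1,2), (1,3), (2,0), (2,1), (2,2), (2,3), (3,0), (3,1), (3,2), (3,3).
The remaining L cells, each justified by listing all of its moves:
(4,4): →(0,4)(W), (4,0)(W) — all W, so L
(4,5): →(0,5)(W), (4,1)(W), (4,0)(W) — all W, so L
Every other cell has at least one move into one of the L cells above, so it is W.
(4,5): one of the L cells justified above, so L
(4,2): the move to (0,2) reaches an L cell, so W

(4,5): L, (4,2): W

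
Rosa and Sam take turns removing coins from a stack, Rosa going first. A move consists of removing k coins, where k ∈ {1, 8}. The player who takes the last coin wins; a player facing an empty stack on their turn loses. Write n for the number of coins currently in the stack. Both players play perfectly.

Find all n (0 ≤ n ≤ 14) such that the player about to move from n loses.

Work bottom-up. With no move the player to move loses. Otherwise the position is W if at least one move leads to an L position for the opponent, and L if every move leads to a W.
n=0: no move → L
n=1: can move to 0, which is L ⇒ W
n=2: the only move is to 1(W), a W ⇒ L
n=3: can move to 2, which is L ⇒ W
n=4: the only move is to 3(W), a W ⇒ L
n=5: can move to 4, which is L ⇒ W
n=6: the only move is to 5(W), a W ⇒ L
n=7: can move to 6, which is L ⇒ W
n=8: can move to 0, which is L ⇒ W
n=9: moves to 8(W), 1(W); every one is W ⇒ L
n=10: can move to 9, which is L ⇒ W
n=11: moves to 10(W), 3(W); every one is W ⇒ L
n=12: can move to 11, which is L ⇒ W
n=13: moves to 12(W), 5(W); every one is W ⇒ L
n=14: can move to 13, which is L ⇒ W
The losing starting values of n are exactly the entries labelled L in this table (7 of them).

0, 2, 4, 6, 9, 11, 13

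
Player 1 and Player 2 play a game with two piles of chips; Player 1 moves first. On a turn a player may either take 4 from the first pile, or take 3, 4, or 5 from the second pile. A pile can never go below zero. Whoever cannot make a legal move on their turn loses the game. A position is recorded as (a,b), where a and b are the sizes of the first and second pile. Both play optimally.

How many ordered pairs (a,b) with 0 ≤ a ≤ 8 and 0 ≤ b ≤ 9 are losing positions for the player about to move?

Work bottom-up. With no move the player to move loses. Otherwise the position is W if at least one move leads to an L position for the opponent, and L if every move leads to a W.
Every move lowers a or b (never raises either), so fill the grid row by row in increasing a, and left to right within a row: each cell's successors are then already labelled.
      b=0  b=1  b=2  b=3  b=4  b=5  b=6  b=7  b=8  b=9
a=0:    L    L    L    W    W    W    W    W    L    L
a=1:    L    L    L    W    W    W    W    W    L    L
a=2:    L    L    L    W    W    W    W    W    L    L
a=3:    L    L    L    W    W    W    W    W    L    L
a=4:    W    W    W    L    L    L    W    W    W    W
a=5:    W    W    W    L    L    L    W    W    W    W
a=6:    W    W    W    L    L    L    W    W    W    W
a=7:    W    W    W    L    L    L    W    W    W    W
a=8:    L    L    L    W    W    W    W    W    L    L
Cells with no legal move (terminal, hence L): (0,0), (0,1), (0,2), (1,0), (1,1), (1,2), (2,0), (2,1), (2,2), (3,0), (3,1), (3,2).
The remaining L cells, each justified by listing all of its moves:
(0,8): →(0,5)(W), (0,4)(W), (0,3)(W) — all W, so L
(0,9): →(0,6)(W), (0,5)(W), (0,4)(W) — all W, so L
(1,8): →(1,5)(W), (1,4)(W), (1,3)(W) — all W, so L
(1,9): →(1,6)(W), (1,5)(W), (1,4)(W) — all W, so L
(2,8): →(2,5)(W), (2,4)(W), (2,3)(W) — all W, so L
(2,9): →(2,6)(W), (2,5)(W), (2,4)(W) — all W, so L
(3,8): →(3,5)(W), (3,4)(W), (3,3)(W) — all W, so L
(3,9): →(3,6)(W), (3,5)(W), (3,4)(W) — all W, so L
(4,3): →(0,3)(W), (4,0)(W) — all W, so L
(4,4): →(0,4)(W), (4,1)(W), (4,0)(W) — all W, so L
(4,5): →(0,5)(W), (4,2)(W), (4,1)(W), (4,0)(W) — all W, so L
(5,3): →(1,3)(W), (5,0)(W) — all W, so L
(5,4): →(1,4)(W), (5,1)(W), (5,0)(W) — all W, so L
(5,5): →(1,5)(W), (5,2)(W), (5,1)(W), (5,0)(W) — all W, so L
(6,3): →(2,3)(W), (6,0)(W) — all W, so L
(6,4): →(2,4)(W), (6,1)(W), (6,0)(W) — all W, so L
(6,5): →(2,5)(W), (6,2)(W), (6,1)(W), (6,0)(W) — all W, so L
(7,3): →(3,3)(W), (7,0)(W) — all W, so L
(7,4): →(3,4)(W), (7,1)(W), (7,0)(W) — all W, so L
(7,5): →(3,5)(W), (7,2)(W), (7,1)(W), (7,0)(W) — all W, so L
(8,0): →(4,0)(W) only, which is W, so L
(8,1): →(4,1)(W) only, which is W, so L
(8,2): →(4,2)(W) only, which is W, so L
(8,8): →(4,8)(W), (8,5)(W), (8,4)(W), (8,3)(W) — all W, so L
(8,9): →(4,9)(W), (8,6)(W), (8,5)(W), (8,4)(W) — all W, so L
Every other cell has at least one move into one of the L cells above, so it is W.
L cells per row: a=0: 5, a=1: 5, a=2: 5, a=3: 5, a=4: 3, a=5: 3, a=6: 3, a=7: 3, a=8: 5; total 37.

37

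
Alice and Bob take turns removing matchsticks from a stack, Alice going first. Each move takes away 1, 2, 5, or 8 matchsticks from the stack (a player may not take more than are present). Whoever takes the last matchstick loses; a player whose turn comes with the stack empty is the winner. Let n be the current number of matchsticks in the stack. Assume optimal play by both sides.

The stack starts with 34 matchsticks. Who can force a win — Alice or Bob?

Build the W/L table. Terminal = W. A non-terminal position is W if it has a move to some L; otherwise it is L.
n=0: no move; the opponent has just taken the last matchstick and therefore loses → W
n=1: L (sole option 0(W) is W)
n=2: W (go to 1, an L position)
n=3: W (go to 1, an L position)
n=4: L (options 3(W), 2(W) are all W)
n=5: W (go to 4, an L position)
n=6: W (go to 4, an L position)
n=7: L (options 6(W), 5(W), 2(W) are all W)
n=8: W (go to 7, an L position)
n=9: W (go to 7, an L position)
n=10: L (options 9(W), 8(W), 5(W), 2(W) are all W)
n=11: W (go to 10, an L position)
n=12: W (go to 10, an L position)
n=13: L (options 12(W), 11(W), 8(W), 5(W) are all W)
n=14: W (go to 13, an L position)
n=15: W (go to 13, an L position)
n=16: L (options 15(W), 14(W), 11(W), 8(W) are all W)
n=17: W (go to 16, an L position)
n=18: W (go to 16, an L position)
n=19: L (options 18(W), 17(W), 14(W), 11(W) are all W)
n=20: W (go to 19, an L position)
n=21: W (go to 19, an L position)
n=22: L (options 21(W), 20(W), 17(W), 14(W) are all W)
n=23: W (go to 22, an L position)
n=24: W (go to 22, an L position)
n=25: L (options 24(W), 23(W), 20(W), 17(W) are all W)
n=26: W (go to 25, an L position)
n=27: W (go to 25, an L position)
n=28: L (options 27(W), 26(W), 23(W), 20(W) are all W)
n=29: W (go to 28, an L position)
n=30: W (go to 28, an L position)
n=31: L (options 30(W), 29(W), 26(W), 23(W) are all W)
n=32: W (go to 31, an L position)
n=33: W (go to 31, an L position)
n=34: L (options 33(W), 32(W), 29(W), 26(W) are all W)
Every move from 34 reaches a W position, so the mover loses.

Bob wins.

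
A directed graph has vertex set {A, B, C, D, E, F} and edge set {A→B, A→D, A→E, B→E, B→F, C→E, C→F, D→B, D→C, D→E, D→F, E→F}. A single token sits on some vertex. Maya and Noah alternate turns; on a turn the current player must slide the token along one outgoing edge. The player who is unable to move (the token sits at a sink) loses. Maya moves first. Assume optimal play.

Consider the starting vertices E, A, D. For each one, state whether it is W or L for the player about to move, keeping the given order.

E: W, A: L, D: W

Classify positions by backward induction: terminal positions (no move available) are L. From any other position, the mover wins iff some move reaches an L.
Every edge goes from a vertex to one that appears earlier in the order F, E, C, B, D, A, so processing vertices in that order labels each vertex after all of its successors.
F: no outgoing edge → L
E: can move to F, which is L ⇒ W
C: can move to F, which is L ⇒ W
B: can move to F, which is L ⇒ W
D: can move to F, which is L ⇒ W
A: moves to D(W), B(W), E(W); every one is W ⇒ L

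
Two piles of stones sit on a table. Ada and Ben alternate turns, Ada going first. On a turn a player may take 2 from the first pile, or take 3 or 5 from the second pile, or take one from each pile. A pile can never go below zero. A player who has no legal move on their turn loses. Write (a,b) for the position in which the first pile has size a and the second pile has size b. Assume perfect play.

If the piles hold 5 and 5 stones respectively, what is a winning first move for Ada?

Work bottom-up. With no move the player to move loses. Otherwise the position is W if at least one move leads to an L position for the opponent, and L if every move leads to a W.
No move ever increases a pile, so every position that can arise here has a ≤ 5 and b ≤ 5; it is enough to label the cells with 0 ≤ a ≤ 5 and 0 ≤ b ≤ 5.
Every move lowers a or b (never raises either), so fill the grid row by row in increasing a, and left to right within a row: each cell's successors are then already labelled.
      b=0  b=1  b=2  b=3  b=4  b=5
a=0:    L    L    L    W    W    W
a=1:    L    W    W    W    L    W
a=2:    W    W    W    L    L    W
a=3:    W    L    L    L    W    W
a=4:    L    L    W    W    W    W
a=5:    L    W    W    W    L    W
Cells with no legal move (terminal, hence L): (0,0), (0,1), (0,2), (1,0).
The remaining L cells, each justified by listing all of its moves:
(1,4): only reaches (1,1)(W), (0,3)(W), all W → L
(2,3): only reaches (0,3)(W), (2,0)(W), (1,2)(W), all W → L
(2,4): only reaches (0,4)(W), (2,1)(W), (1,3)(W), all W → L
(3,1): only reaches (1,1)(W), (2,0)(W), all W → L
(3,2): only reaches (1,2)(W), (2,1)(W), all W → L
(3,3): only reaches (1,3)(W), (3,0)(W), (2,2)(W), all W → L
(4,0): only reaches (2,0)(W), which is W → L
(4,1): only reaches (2,1)(W), (3,0)(W), all W → L
(5,0): only reaches (3,0)(W), which is W → L
(5,4): only reaches (3,4)(W), (5,1)(W), (4,3)(W), all W → L
Every other cell has at least one move into one of the L cells above, so it is W.
From (5,5), the L positions reachable in one move are: (5,0).

Move to (5,0).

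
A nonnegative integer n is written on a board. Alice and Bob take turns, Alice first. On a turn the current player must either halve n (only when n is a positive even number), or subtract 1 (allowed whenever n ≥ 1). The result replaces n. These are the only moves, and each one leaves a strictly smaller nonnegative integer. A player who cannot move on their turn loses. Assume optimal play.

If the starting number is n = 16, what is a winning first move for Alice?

Build the W/L table. Terminal = L. A non-terminal position is W if it has a move to some L; otherwise it is L.
n=0: no move → L
n=1: can move to 0, which is L ⇒ W
n=2: the only move is to 1(W), a W ⇒ L
n=3: can move to 2, which is L ⇒ W
n=4: can move to 2, which is L ⇒ W
n=5: the only move is to 4(W), a W ⇒ L
n=6: can move to 5, which is L ⇒ W
n=7: the only move is to 6(W), a W ⇒ L
n=8: can move to 7, which is L ⇒ W
n=9: the only move is to 8(W), a W ⇒ L
n=10: can move to 5, which is L ⇒ W
n=11: the only move is to 10(W), a W ⇒ L
n=12: can move to 11, which is L ⇒ W
n=13: the only move is to 12(W), a W ⇒ L
n=14: can move to 7, which is L ⇒ W
n=15: the only move is to 14(W), a W ⇒ L
n=16: can move to 15, which is L ⇒ W
From 16, the L positions reachable in one move are: 15.

Move to 15.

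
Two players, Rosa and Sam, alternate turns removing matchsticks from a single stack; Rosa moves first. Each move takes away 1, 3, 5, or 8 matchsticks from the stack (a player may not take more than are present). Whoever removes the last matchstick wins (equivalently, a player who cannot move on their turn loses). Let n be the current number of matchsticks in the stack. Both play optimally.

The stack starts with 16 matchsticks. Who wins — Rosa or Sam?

Build the W/L table. Terminal = L. A non-terminal position is W if it has a move to some L; otherwise it is L.
n=0: no move → L
n=1: can move to 0, which is L ⇒ W
n=2: the only move is to 1(W), a W ⇒ L
n=3: can move to 2, which is L ⇒ W
n=4: moves to 3(W), 1(W); every one is W ⇒ L
n=5: can move to 4, which is L ⇒ W
n=6: moves to 5(W), 3(W), 1(W); every one is W ⇒ L
n=7: can move to 6, which is L ⇒ W
n=8: can move to 0, which is L ⇒ W
n=9: can move to 6, which is L ⇒ W
n=10: can move to 2, which is L ⇒ W
n=11: can move to 6, which is L ⇒ W
n=12: can move to 4, which is L ⇒ W
n=13: moves to 12(W), 10(W), 8(W), 5(W); every one is W ⇒ L
n=14: can move to 13, which is L ⇒ W
n=15: moves to 14(W), 12(W), 10(W), 7(W); every one is W ⇒ L
n=16: can move to 15, which is L ⇒ W
From 16 Rosa can remove 1, leaving 15, reaching an L position.

Rosa wins.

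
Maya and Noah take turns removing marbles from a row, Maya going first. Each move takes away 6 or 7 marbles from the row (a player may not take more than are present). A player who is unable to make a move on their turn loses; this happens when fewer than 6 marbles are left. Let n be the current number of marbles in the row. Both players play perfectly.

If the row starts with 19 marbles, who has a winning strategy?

Maya wins.

Compute win/loss labels from the base case upward. A position with no move is L. Any other position is W if it can reach an L in one move, else L.
n=0: no move → L
n=1: no move → L
n=2: no move → L
n=3: no move → L
n=4: no move → L
n=5: no move → L
n=6: →0(L), so W
n=7: →1(L), so W
n=8: →2(L), so W
n=9: →3(L), so W
n=10: →4(L), so W
n=11: →5(L), so W
n=12: →5(L), so W
n=13: →7(W), 6(W) — all W, so L
n=14: →8(W), 7(W) — all W, so L
n=15: →9(W), 8(W) — all W, so L
n=16: →10(W), 9(W) — all W, so L
n=17: →11(W), 10(W) — all W, so L
n=18: →12(W), 11(W) — all W, so L
n=19: →13(L), so W
The starting position 19 is W: Maya should remove 6, leaving 13, handing over an L position.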